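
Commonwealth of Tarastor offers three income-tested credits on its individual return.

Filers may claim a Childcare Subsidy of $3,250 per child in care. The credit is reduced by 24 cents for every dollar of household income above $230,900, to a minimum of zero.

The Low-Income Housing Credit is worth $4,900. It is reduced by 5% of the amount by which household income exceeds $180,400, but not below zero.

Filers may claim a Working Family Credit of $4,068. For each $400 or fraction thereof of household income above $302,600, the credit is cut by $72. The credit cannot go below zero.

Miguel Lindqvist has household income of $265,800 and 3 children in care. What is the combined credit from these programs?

Childcare Subsidy: base = 3 × $3,250 = $9,750. 24% of the $34,900 excess over $230,900 is $8,376; credit = $9,750 − $8,376 = $1,374.
Low-Income Housing Credit: 5% of the $85,400 excess over $180,400 is $4,270; credit = $4,900 − $4,270 = $630.
Working Family Credit: $265,800 is at or below the $302,600 threshold, so the full $4,068 applies.
Total: $1,374 + $630 + $4,068 = $6,072.

$6,072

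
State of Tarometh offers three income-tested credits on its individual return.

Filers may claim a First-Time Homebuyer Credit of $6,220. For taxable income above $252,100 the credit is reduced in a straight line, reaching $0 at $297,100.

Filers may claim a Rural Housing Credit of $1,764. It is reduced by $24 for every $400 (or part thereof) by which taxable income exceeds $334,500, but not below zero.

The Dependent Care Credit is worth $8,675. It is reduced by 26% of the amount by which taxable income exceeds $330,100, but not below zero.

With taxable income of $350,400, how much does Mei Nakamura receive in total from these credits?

First-Time Homebuyer Credit: $350,400 is at or above $297,100, so the credit is $0.
Rural Housing Credit: income exceeds $334,500 by $15,900, which is 40 full-or-partial $400 increments; reduction = 40 × $24 = $960, leaving $804.
Dependent Care Credit: 26% of the $20,300 excess over $330,100 is $5,278; credit = $8,675 − $5,278 = $3,397.
Total: $0 + $804 + $3,397 = $4,201.

$4,201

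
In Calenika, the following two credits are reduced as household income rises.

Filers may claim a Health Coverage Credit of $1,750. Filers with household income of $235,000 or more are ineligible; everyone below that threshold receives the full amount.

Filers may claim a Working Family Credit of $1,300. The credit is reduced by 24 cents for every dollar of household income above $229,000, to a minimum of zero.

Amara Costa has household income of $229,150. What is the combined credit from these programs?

$3,014

Health Coverage Credit: $229,150 is below the $235,000 cutoff, so the full $1,750 applies.
Working Family Credit: 24% of the $150 excess over $229,000 is $36; credit = $1,300 − $36 = $1,264.
Total: $1,750 + $1,264 = $3,014.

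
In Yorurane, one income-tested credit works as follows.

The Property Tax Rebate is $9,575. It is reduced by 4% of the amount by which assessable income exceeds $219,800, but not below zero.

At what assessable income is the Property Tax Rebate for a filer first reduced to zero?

The credit falls by 4% of each dollar above $219,800, so it reaches zero when the excess is $9,575 / 4% = $239,375: income = $219,800 + $239,375 = $459,175.

$459,175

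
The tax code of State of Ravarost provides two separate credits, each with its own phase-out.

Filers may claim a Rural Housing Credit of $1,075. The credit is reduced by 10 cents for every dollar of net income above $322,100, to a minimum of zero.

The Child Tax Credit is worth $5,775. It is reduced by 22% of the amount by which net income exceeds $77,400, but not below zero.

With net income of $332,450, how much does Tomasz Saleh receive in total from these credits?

Rural Housing Credit: 10% of the $10,350 excess over $322,100 is $1,035; credit = $1,075 − $1,035 = $40.
Child Tax Credit: 22% of the $255,050 excess over $77,400 is $56,111 ≥ base, so the credit is $0.
Total: $40 + $0 = $40.

$40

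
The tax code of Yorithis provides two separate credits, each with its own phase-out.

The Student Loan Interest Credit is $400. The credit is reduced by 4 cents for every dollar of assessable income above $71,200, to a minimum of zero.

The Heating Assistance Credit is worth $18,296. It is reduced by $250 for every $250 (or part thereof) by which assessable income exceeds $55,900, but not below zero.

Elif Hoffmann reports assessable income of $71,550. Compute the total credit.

Student Loan Interest Credit: 4% of the $350 excess over $71,200 is $14; credit = $400 − $14 = $386.
Heating Assistance Credit: income exceeds $55,900 by $15,650, which is 63 full-or-partial $250 increments; reduction = 63 × $250 = $15,750, leaving $2,546.
Total: $386 + $2,546 = $2,932.

$2,932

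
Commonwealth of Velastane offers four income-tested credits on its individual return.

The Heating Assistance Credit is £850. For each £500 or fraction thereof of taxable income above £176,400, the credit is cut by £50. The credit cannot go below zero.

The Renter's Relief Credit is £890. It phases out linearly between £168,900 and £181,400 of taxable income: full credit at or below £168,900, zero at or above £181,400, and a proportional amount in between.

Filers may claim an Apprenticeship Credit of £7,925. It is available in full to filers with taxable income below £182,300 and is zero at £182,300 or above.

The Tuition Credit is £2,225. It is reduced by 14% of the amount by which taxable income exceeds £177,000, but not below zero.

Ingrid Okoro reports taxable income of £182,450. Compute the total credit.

Heating Assistance Credit: income exceeds £176,400 by £6,050, which is 13 full-or-partial £500 increments; reduction = 13 × £50 = £650, leaving £200.
Renter's Relief Credit: £182,450 is at or above £181,400, so the credit is £0.
Apprenticeship Credit: £182,450 meets or exceeds the £182,300 cutoff, so the credit is £0.
Tuition Credit: 14% of the £5,450 excess over £177,000 is £763; credit = £2,225 − £763 = £1,462.
Total: £200 + £0 + £0 + £1,462 = £1,662.

£1,662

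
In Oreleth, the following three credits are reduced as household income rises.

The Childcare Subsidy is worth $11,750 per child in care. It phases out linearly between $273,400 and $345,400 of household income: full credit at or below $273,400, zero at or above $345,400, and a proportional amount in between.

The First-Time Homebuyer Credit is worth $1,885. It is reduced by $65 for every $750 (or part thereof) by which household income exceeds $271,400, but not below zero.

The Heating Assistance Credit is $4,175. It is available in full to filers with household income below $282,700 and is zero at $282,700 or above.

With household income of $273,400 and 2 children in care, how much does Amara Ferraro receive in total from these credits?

$29,365

Childcare Subsidy: base = 2 × $11,750 = $23,500. $273,400 is at or below the $273,400 threshold, so the full $23,500 applies.
First-Time Homebuyer Credit: income exceeds $271,400 by $2,000, which is 3 full-or-partial $750 increments; reduction = 3 × $65 = $195, leaving $1,690.
Heating Assistance Credit: $273,400 is below the $282,700 cutoff, so the full $4,175 applies.
Total: $23,500 + $1,690 + $4,175 = $29,365.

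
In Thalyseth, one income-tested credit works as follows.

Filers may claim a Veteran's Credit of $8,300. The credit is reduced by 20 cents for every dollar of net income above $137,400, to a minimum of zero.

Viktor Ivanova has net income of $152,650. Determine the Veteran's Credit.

$5,250

Veteran's Credit: 20% of the $15,250 excess over $137,400 is $3,050; credit = $8,300 − $3,050 = $5,250.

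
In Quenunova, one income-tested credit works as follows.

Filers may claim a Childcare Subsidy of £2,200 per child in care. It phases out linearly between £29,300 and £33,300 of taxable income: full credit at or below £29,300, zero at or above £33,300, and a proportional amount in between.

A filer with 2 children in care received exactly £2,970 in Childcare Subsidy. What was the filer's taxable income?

£30,600

Full credit = 2 × £2,200 = £4,400.
£2,970 is 2,970/4,400 of the full £4,400, so 1,430/4,400 of the £4,000 range has been used: income = £29,300 + £4,000 × 1,430/4,400 = £30,600.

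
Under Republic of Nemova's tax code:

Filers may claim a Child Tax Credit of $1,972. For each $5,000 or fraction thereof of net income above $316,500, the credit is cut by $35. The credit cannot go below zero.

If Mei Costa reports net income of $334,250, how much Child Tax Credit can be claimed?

Child Tax Credit: income exceeds $316,500 by $17,750, which is 4 full-or-partial $5,000 increments; reduction = 4 × $35 = $140, leaving $1,832.

$1,832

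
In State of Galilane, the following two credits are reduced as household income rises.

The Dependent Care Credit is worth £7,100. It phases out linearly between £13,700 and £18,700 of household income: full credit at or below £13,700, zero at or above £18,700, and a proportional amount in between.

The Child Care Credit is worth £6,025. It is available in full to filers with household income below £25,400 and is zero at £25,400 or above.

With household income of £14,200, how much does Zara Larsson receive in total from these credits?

Dependent Care Credit: £14,200 is £500 into a £5,000 phase-out range, leaving 4,500/5,000 of the credit: £7,100 × 4,500/5,000 = £6,390.
Child Care Credit: £14,200 is below the £25,400 cutoff, so the full £6,025 applies.
Total: £6,390 + £6,025 = £12,415.

£12,415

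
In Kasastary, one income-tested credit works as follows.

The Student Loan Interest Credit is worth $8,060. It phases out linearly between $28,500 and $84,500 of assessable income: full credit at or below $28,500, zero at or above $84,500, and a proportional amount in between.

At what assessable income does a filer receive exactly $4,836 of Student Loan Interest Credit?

$50,900

$4,836 is 4,836/8,060 of the full $8,060, so 3,224/8,060 of the $56,000 range has been used: income = $28,500 + $56,000 × 3,224/8,060 = $50,900.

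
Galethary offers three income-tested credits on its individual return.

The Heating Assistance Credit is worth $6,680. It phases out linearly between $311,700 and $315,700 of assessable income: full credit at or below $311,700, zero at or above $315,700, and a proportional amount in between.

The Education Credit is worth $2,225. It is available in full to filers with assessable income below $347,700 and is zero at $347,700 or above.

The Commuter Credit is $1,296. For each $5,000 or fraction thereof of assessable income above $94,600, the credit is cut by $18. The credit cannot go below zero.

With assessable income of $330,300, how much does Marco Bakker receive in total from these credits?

Heating Assistance Credit: $330,300 is at or above $315,700, so the credit is $0.
Education Credit: $330,300 is below the $347,700 cutoff, so the full $2,225 applies.
Commuter Credit: income exceeds $94,600 by $235,700, which is 48 full-or-partial $5,000 increments; reduction = 48 × $18 = $864, leaving $432.
Total: $0 + $2,225 + $432 = $2,657.

$2,657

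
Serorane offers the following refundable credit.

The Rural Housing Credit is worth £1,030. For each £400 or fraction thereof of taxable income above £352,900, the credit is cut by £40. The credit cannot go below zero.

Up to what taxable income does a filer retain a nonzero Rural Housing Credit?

After 25 increments the reduction is 25 × £40 = £1,000, leaving £30; one more increment wipes it out. Increment 25 ends at excess 25 × £400 = £10,000, so the highest qualifying income is £352,900 + £10,000 = £362,900.

£362,900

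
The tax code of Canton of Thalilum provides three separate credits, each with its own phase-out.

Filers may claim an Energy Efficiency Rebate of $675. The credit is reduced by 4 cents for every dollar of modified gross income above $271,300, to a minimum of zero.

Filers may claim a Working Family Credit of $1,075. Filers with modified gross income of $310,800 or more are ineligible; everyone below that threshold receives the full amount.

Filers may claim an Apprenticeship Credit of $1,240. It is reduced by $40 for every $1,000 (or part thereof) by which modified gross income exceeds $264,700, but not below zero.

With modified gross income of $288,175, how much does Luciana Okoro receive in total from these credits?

Energy Efficiency Rebate: 4% of the $16,875 excess over $271,300 is $675 ≥ base, so the credit is $0.
Working Family Credit: $288,175 is below the $310,800 cutoff, so the full $1,075 applies.
Apprenticeship Credit: income exceeds $264,700 by $23,475, which is 24 full-or-partial $1,000 increments; reduction = 24 × $40 = $960, leaving $280.
Total: $0 + $1,075 + $280 = $1,355.

$1,355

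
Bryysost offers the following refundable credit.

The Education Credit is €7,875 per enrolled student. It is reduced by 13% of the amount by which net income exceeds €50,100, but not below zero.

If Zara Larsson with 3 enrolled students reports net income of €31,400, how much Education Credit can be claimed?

€23,625

Education Credit: base = 3 × €7,875 = €23,625. €31,400 is at or below the €50,100 threshold, so the full €23,625 applies.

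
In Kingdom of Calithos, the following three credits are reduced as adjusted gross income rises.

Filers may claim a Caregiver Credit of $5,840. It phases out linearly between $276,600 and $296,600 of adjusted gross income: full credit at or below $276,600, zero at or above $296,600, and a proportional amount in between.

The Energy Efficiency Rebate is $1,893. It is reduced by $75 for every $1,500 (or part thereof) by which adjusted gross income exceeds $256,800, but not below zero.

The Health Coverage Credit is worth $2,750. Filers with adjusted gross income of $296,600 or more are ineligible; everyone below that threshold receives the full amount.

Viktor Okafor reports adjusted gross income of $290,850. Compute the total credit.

$4,597

Caregiver Credit: $290,850 is $14,250 into a $20,000 phase-out range, leaving 5,750/20,000 of the credit: $5,840 × 5,750/20,000 = $1,679.
Energy Efficiency Rebate: income exceeds $256,800 by $34,050, which is 23 full-or-partial $1,500 increments; reduction = 23 × $75 = $1,725, leaving $168.
Health Coverage Credit: $290,850 is below the $296,600 cutoff, so the full $2,750 applies.
Total: $1,679 + $168 + $2,750 = $4,597.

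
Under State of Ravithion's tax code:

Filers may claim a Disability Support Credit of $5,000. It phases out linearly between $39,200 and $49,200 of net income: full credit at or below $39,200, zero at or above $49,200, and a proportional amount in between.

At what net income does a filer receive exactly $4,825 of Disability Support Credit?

$39,550

$4,825 is 4,825/5,000 of the full $5,000, so 175/5,000 of the $10,000 range has been used: income = $39,200 + $10,000 × 175/5,000 = $39,550.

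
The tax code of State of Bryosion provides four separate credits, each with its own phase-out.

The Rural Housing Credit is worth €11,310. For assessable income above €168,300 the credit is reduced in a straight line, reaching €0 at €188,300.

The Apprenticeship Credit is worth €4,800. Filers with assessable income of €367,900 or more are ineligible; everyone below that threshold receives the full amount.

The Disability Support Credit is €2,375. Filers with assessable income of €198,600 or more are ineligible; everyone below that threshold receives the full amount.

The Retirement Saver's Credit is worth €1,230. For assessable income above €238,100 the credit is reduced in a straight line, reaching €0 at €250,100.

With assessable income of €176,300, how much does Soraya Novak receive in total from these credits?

€15,191

Rural Housing Credit: €176,300 is €8,000 into a €20,000 phase-out range, leaving 12,000/20,000 of the credit: €11,310 × 12,000/20,000 = €6,786.
Apprenticeship Credit: €176,300 is below the €367,900 cutoff, so the full €4,800 applies.
Disability Support Credit: €176,300 is below the €198,600 cutoff, so the full €2,375 applies.
Retirement Saver's Credit: €176,300 is at or below the €238,100 threshold, so the full €1,230 applies.
Total: €6,786 + €4,800 + €2,375 + €1,230 = €15,191.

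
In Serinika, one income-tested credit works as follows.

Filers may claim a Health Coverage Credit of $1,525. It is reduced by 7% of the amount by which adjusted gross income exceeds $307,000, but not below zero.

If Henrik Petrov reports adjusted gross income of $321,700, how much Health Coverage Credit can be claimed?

Health Coverage Credit: 7% of the $14,700 excess over $307,000 is $1,029; credit = $1,525 − $1,029 = $496.

$496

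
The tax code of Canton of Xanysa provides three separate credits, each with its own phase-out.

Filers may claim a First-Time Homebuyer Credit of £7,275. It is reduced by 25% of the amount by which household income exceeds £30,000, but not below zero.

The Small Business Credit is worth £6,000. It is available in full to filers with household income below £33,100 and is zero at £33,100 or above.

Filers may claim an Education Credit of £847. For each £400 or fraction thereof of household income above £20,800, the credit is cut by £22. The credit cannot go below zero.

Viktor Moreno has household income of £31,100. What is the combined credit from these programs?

£13,275

First-Time Homebuyer Credit: 25% of the £1,100 excess over £30,000 is £275; credit = £7,275 − £275 = £7,000.
Small Business Credit: £31,100 is below the £33,100 cutoff, so the full £6,000 applies.
Education Credit: income exceeds £20,800 by £10,300, which is 26 full-or-partial £400 increments; reduction = 26 × £22 = £572, leaving £275.
Total: £7,000 + £6,000 + £275 = £13,275.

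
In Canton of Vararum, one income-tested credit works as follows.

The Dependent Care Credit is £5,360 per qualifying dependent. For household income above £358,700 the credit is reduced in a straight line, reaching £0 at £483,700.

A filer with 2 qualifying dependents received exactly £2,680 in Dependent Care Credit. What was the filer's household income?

£452,450

Full credit = 2 × £5,360 = £10,720.
£2,680 is 2,680/10,720 of the full £10,720, so 8,040/10,720 of the £125,000 range has been used: income = £358,700 + £125,000 × 8,040/10,720 = £452,450.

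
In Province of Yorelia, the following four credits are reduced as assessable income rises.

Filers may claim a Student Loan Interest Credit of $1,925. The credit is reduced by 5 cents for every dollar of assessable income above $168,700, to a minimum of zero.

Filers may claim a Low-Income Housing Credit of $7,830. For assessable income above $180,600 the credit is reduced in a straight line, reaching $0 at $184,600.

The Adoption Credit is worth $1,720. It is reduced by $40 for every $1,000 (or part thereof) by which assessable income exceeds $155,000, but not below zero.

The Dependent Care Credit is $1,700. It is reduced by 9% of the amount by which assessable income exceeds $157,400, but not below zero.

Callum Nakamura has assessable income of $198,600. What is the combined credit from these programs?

$430

Student Loan Interest Credit: 5% of the $29,900 excess over $168,700 is $1,495; credit = $1,925 − $1,495 = $430.
Low-Income Housing Credit: $198,600 is at or above $184,600, so the credit is $0.
Adoption Credit: income exceeds $155,000 by $43,600 → 44 increments × $40 = $1,760 ≥ base, so the credit is $0.
Dependent Care Credit: 9% of the $41,200 excess over $157,400 is $3,708 ≥ base, so the credit is $0.
Total: $430 + $0 + $0 + $0 = $430.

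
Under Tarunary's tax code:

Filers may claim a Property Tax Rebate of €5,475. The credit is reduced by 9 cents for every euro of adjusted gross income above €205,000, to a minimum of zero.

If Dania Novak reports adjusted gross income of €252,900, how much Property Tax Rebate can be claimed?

€1,164

Property Tax Rebate: 9% of the €47,900 excess over €205,000 is €4,311; credit = €5,475 − €4,311 = €1,164.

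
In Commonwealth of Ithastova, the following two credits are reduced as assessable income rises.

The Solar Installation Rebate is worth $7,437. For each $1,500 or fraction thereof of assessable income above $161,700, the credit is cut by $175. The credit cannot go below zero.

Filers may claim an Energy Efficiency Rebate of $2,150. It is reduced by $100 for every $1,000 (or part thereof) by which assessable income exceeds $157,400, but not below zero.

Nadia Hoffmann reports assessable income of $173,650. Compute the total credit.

$6,487

Solar Installation Rebate: income exceeds $161,700 by $11,950, which is 8 full-or-partial $1,500 increments; reduction = 8 × $175 = $1,400, leaving $6,037.
Energy Efficiency Rebate: income exceeds $157,400 by $16,250, which is 17 full-or-partial $1,000 increments; reduction = 17 × $100 = $1,700, leaving $450.
Total: $6,037 + $450 = $6,487.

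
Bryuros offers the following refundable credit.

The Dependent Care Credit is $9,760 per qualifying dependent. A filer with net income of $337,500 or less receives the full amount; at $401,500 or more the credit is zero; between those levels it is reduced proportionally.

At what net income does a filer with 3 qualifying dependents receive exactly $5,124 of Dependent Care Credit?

Full credit = 3 × $9,760 = $29,280.
$5,124 is 5,124/29,280 of the full $29,280, so 24,156/29,280 of the $64,000 range has been used: income = $337,500 + $64,000 × 24,156/29,280 = $390,300.

$390,300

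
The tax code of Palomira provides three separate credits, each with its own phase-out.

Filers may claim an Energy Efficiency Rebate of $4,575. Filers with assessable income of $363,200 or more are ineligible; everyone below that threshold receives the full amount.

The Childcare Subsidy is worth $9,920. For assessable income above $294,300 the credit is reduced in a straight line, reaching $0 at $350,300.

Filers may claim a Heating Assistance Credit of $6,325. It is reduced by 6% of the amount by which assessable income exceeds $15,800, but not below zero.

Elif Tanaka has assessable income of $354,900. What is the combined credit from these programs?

$4,575

Energy Efficiency Rebate: $354,900 is below the $363,200 cutoff, so the full $4,575 applies.
Childcare Subsidy: $354,900 is at or above $350,300, so the credit is $0.
Heating Assistance Credit: 6% of the $339,100 excess over $15,800 is $20,346 ≥ base, so the credit is $0.
Total: $4,575 + $0 + $0 = $4,575.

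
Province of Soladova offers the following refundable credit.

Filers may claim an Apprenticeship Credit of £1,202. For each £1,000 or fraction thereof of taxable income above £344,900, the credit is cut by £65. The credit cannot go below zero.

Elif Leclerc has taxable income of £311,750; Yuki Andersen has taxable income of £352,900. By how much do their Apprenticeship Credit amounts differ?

£520

Elif (£311,750): Apprenticeship Credit: £311,750 is at or below the £344,900 threshold, so the full £1,202 applies.
Yuki (£352,900): Apprenticeship Credit: income exceeds £344,900 by £8,000, which is 8 full-or-partial £1,000 increments; reduction = 8 × £65 = £520, leaving £682.
Difference: |£1,202 − £682| = £520.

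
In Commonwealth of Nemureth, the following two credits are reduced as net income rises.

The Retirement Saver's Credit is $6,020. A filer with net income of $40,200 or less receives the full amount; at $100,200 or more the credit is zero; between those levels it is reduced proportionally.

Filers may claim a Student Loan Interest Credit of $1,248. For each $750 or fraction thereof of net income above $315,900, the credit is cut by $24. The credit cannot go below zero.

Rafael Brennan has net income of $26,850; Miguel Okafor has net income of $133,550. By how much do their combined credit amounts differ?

Rafael ($26,850): Retirement Saver's Credit: $26,850 is at or below the $40,200 threshold, so the full $6,020 applies. Student Loan Interest Credit: $26,850 is at or below the $315,900 threshold, so the full $1,248 applies. total $6,020 + $1,248 = $7,268
Miguel ($133,550): Retirement Saver's Credit: $133,550 is at or above $100,200, so the credit is $0. Student Loan Interest Credit: $133,550 is at or below the $315,900 threshold, so the full $1,248 applies. total $0 + $1,248 = $1,248
Difference: |$7,268 − $1,248| = $6,020.

$6,020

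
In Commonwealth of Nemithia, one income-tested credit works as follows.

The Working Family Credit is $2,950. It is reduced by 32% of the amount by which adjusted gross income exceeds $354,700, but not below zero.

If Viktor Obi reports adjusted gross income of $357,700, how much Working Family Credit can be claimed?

Working Family Credit: 32% of the $3,000 excess over $354,700 is $960; credit = $2,950 − $960 = $1,990.

$1,990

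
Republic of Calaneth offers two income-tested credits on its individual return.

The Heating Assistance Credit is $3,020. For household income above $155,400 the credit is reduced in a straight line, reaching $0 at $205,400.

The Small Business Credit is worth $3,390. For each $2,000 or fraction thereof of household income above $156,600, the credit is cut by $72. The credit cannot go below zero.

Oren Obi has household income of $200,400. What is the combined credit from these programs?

Heating Assistance Credit: $200,400 is $45,000 into a $50,000 phase-out range, leaving 5,000/50,000 of the credit: $3,020 × 5,000/50,000 = $302.
Small Business Credit: income exceeds $156,600 by $43,800, which is 22 full-or-partial $2,000 increments; reduction = 22 × $72 = $1,584, leaving $1,806.
Total: $302 + $1,806 = $2,108.

$2,108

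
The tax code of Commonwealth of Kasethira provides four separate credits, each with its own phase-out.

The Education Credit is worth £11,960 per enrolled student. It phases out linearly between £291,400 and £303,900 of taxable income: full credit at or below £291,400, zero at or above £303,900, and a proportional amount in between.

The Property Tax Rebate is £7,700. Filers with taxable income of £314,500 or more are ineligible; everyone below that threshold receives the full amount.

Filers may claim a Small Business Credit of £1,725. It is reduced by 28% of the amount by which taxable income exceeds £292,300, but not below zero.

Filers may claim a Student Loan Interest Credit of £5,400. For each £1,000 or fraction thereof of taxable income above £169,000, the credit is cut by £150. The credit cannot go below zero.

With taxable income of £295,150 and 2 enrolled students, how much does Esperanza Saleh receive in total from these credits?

£25,371

Education Credit: base = 2 × £11,960 = £23,920. £295,150 is £3,750 into a £12,500 phase-out range, leaving 8,750/12,500 of the credit: £23,920 × 8,750/12,500 = £16,744.
Property Tax Rebate: £295,150 is below the £314,500 cutoff, so the full £7,700 applies.
Small Business Credit: 28% of the £2,850 excess over £292,300 is £798; credit = £1,725 − £798 = £927.
Student Loan Interest Credit: income exceeds £169,000 by £126,150 → 127 increments × £150 = £19,050 ≥ base, so the credit is £0.
Total: £16,744 + £7,700 + £927 + £0 = £25,371.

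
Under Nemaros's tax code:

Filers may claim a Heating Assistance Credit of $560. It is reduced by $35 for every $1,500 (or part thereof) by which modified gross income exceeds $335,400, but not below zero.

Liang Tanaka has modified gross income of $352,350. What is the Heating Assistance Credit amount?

$140

Heating Assistance Credit: income exceeds $335,400 by $16,950, which is 12 full-or-partial $1,500 increments; reduction = 12 × $35 = $420, leaving $140.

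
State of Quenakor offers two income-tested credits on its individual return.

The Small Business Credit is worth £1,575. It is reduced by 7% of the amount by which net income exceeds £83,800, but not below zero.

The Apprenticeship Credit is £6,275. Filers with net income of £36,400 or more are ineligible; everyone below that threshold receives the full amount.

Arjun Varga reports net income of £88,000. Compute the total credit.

£1,281

Small Business Credit: 7% of the £4,200 excess over £83,800 is £294; credit = £1,575 − £294 = £1,281.
Apprenticeship Credit: £88,000 meets or exceeds the £36,400 cutoff, so the credit is £0.
Total: £1,281 + £0 = £1,281.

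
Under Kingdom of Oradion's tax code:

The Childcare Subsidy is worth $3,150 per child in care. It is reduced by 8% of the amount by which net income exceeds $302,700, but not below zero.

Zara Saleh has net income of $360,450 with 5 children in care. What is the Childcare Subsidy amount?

Childcare Subsidy: base = 5 × $3,150 = $15,750. 8% of the $57,750 excess over $302,700 is $4,620; credit = $15,750 − $4,620 = $11,130.

$11,130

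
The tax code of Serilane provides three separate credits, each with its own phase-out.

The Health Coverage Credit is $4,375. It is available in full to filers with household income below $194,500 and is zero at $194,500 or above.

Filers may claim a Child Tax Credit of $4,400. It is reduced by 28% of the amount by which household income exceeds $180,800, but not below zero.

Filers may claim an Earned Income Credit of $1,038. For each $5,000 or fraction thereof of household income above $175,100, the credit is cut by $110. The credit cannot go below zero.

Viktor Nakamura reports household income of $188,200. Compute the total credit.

$7,411

Health Coverage Credit: $188,200 is below the $194,500 cutoff, so the full $4,375 applies.
Child Tax Credit: 28% of the $7,400 excess over $180,800 is $2,072; credit = $4,400 − $2,072 = $2,328.
Earned Income Credit: income exceeds $175,100 by $13,100, which is 3 full-or-partial $5,000 increments; reduction = 3 × $110 = $330, leaving $708.
Total: $4,375 + $2,328 + $708 = $7,411.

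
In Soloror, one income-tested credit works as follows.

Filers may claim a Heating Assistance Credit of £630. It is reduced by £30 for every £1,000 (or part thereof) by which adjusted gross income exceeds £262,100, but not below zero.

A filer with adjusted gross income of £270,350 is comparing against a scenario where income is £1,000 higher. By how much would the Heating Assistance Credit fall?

At £270,350 — income exceeds £262,100 by £8,250, which is 9 full-or-partial £1,000 increments; reduction = 9 × £30 = £270, leaving £360.
At £271,350 — income exceeds £262,100 by £9,250, which is 10 full-or-partial £1,000 increments; reduction = 10 × £30 = £300, leaving £330.
Lost: £360 − £330 = £30.

£30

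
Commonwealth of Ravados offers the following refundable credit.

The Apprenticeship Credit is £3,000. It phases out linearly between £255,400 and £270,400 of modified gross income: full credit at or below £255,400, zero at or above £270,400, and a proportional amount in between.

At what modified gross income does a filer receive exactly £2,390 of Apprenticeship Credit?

£258,450

£2,390 is 2,390/3,000 of the full £3,000, so 610/3,000 of the £15,000 range has been used: income = £255,400 + £15,000 × 610/3,000 = £258,450.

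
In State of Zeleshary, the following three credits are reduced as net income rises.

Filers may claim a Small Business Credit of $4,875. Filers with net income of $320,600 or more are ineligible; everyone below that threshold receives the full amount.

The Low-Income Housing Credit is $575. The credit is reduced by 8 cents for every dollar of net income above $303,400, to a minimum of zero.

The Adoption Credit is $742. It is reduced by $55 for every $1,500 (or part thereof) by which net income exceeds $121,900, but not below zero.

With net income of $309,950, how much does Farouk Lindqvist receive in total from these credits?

$4,926

Small Business Credit: $309,950 is below the $320,600 cutoff, so the full $4,875 applies.
Low-Income Housing Credit: 8% of the $6,550 excess over $303,400 is $524; credit = $575 − $524 = $51.
Adoption Credit: income exceeds $121,900 by $188,050 → 126 increments × $55 = $6,930 ≥ base, so the credit is $0.
Total: $4,875 + $51 + $0 = $4,926.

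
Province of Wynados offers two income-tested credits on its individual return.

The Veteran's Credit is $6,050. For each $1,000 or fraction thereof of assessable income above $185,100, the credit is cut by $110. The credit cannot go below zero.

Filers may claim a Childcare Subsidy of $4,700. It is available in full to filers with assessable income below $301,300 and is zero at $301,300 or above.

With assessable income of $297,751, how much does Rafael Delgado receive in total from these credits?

$4,700

Veteran's Credit: income exceeds $185,100 by $112,651 → 113 increments × $110 = $12,430 ≥ base, so the credit is $0.
Childcare Subsidy: $297,751 is below the $301,300 cutoff, so the full $4,700 applies.
Total: $0 + $4,700 = $4,700.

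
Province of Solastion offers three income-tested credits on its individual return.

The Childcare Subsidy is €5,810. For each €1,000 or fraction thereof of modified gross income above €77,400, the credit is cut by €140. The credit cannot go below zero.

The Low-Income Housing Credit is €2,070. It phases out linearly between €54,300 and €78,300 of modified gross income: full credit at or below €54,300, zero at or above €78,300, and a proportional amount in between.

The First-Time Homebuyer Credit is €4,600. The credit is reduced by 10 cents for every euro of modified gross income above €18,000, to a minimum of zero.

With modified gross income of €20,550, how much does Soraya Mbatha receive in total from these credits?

Childcare Subsidy: €20,550 is at or below the €77,400 threshold, so the full €5,810 applies.
Low-Income Housing Credit: €20,550 is at or below the €54,300 threshold, so the full €2,070 applies.
First-Time Homebuyer Credit: 10% of the €2,550 excess over €18,000 is €255; credit = €4,600 − €255 = €4,345.
Total: €5,810 + €2,070 + €4,345 = €12,225.

€12,225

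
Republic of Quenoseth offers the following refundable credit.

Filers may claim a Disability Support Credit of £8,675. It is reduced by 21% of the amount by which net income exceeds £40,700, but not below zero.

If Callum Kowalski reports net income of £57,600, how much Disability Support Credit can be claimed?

Disability Support Credit: 21% of the £16,900 excess over £40,700 is £3,549; credit = £8,675 − £3,549 = £5,126.

£5,126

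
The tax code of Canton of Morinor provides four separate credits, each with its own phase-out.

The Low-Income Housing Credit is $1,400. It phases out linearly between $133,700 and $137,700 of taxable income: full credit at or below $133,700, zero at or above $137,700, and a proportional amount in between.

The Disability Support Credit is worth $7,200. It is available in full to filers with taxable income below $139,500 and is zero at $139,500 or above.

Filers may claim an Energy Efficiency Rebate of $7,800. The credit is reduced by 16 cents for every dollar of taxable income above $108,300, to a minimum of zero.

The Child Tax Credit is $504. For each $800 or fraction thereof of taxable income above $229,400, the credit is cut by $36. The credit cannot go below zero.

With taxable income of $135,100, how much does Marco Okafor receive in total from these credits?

$12,126

Low-Income Housing Credit: $135,100 is $1,400 into a $4,000 phase-out range, leaving 2,600/4,000 of the credit: $1,400 × 2,600/4,000 = $910.
Disability Support Credit: $135,100 is below the $139,500 cutoff, so the full $7,200 applies.
Energy Efficiency Rebate: 16% of the $26,800 excess over $108,300 is $4,288; credit = $7,800 − $4,288 = $3,512.
Child Tax Credit: $135,100 is at or below the $229,400 threshold, so the full $504 applies.
Total: $910 + $7,200 + $3,512 + $504 = $12,126.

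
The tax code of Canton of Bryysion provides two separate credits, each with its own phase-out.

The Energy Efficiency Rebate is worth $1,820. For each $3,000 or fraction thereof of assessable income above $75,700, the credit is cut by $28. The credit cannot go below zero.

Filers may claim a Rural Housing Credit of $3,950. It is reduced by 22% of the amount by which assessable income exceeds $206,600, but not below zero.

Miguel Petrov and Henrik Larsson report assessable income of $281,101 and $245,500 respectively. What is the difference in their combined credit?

$224

Miguel ($281,101): Energy Efficiency Rebate: income exceeds $75,700 by $205,401 → 69 increments × $28 = $1,932 ≥ base, so the credit is $0. Rural Housing Credit: 22% of the $74,501 excess over $206,600 is $16,390.22 ≥ base, so the credit is $0. total $0 + $0 = $0
Henrik ($245,500): Energy Efficiency Rebate: income exceeds $75,700 by $169,800, which is 57 full-or-partial $3,000 increments; reduction = 57 × $28 = $1,596, leaving $224. Rural Housing Credit: 22% of the $38,900 excess over $206,600 is $8,558 ≥ base, so the credit is $0. total $224 + $0 = $224
Difference: |$0 − $224| = $224.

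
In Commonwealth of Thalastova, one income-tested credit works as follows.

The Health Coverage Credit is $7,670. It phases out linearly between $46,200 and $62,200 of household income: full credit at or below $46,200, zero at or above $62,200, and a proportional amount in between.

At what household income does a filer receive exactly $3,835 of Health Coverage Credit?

$54,200

$3,835 is 3,835/7,670 of the full $7,670, so 3,835/7,670 of the $16,000 range has been used: income = $46,200 + $16,000 × 3,835/7,670 = $54,200.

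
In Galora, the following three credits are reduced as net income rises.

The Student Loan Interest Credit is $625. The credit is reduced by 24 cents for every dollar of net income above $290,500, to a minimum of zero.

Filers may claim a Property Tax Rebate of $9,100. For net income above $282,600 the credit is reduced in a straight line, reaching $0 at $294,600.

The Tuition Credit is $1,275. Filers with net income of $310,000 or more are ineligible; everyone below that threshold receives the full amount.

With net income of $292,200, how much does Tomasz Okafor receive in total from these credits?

$3,312

Student Loan Interest Credit: 24% of the $1,700 excess over $290,500 is $408; credit = $625 − $408 = $217.
Property Tax Rebate: $292,200 is $9,600 into a $12,000 phase-out range, leaving 2,400/12,000 of the credit: $9,100 × 2,400/12,000 = $1,820.
Tuition Credit: $292,200 is below the $310,000 cutoff, so the full $1,275 applies.
Total: $217 + $1,820 + $1,275 = $3,312.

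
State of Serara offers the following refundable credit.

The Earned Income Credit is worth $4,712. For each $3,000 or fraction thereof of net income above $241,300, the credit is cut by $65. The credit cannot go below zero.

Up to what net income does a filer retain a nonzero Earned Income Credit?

After 72 increments the reduction is 72 × $65 = $4,680, leaving $32; one more increment wipes it out. Increment 72 ends at excess 72 × $3,000 = $216,000, so the highest qualifying income is $241,300 + $216,000 = $457,300.

$457,300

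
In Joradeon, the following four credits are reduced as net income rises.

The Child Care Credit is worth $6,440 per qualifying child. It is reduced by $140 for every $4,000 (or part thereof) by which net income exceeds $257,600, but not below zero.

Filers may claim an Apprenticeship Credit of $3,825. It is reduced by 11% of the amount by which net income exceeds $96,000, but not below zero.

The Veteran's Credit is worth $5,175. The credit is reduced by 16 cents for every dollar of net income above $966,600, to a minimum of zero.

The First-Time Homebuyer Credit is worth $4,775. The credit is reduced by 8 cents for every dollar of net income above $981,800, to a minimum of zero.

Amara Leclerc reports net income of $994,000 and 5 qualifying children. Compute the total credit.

$10,890

Child Care Credit: base = 5 × $6,440 = $32,200. income exceeds $257,600 by $736,400, which is 185 full-or-partial $4,000 increments; reduction = 185 × $140 = $25,900, leaving $6,300.
Apprenticeship Credit: 11% of the $898,000 excess over $96,000 is $98,780 ≥ base, so the credit is $0.
Veteran's Credit: 16% of the $27,400 excess over $966,600 is $4,384; credit = $5,175 − $4,384 = $791.
First-Time Homebuyer Credit: 8% of the $12,200 excess over $981,800 is $976; credit = $4,775 − $976 = $3,799.
Total: $6,300 + $0 + $791 + $3,799 = $10,890.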